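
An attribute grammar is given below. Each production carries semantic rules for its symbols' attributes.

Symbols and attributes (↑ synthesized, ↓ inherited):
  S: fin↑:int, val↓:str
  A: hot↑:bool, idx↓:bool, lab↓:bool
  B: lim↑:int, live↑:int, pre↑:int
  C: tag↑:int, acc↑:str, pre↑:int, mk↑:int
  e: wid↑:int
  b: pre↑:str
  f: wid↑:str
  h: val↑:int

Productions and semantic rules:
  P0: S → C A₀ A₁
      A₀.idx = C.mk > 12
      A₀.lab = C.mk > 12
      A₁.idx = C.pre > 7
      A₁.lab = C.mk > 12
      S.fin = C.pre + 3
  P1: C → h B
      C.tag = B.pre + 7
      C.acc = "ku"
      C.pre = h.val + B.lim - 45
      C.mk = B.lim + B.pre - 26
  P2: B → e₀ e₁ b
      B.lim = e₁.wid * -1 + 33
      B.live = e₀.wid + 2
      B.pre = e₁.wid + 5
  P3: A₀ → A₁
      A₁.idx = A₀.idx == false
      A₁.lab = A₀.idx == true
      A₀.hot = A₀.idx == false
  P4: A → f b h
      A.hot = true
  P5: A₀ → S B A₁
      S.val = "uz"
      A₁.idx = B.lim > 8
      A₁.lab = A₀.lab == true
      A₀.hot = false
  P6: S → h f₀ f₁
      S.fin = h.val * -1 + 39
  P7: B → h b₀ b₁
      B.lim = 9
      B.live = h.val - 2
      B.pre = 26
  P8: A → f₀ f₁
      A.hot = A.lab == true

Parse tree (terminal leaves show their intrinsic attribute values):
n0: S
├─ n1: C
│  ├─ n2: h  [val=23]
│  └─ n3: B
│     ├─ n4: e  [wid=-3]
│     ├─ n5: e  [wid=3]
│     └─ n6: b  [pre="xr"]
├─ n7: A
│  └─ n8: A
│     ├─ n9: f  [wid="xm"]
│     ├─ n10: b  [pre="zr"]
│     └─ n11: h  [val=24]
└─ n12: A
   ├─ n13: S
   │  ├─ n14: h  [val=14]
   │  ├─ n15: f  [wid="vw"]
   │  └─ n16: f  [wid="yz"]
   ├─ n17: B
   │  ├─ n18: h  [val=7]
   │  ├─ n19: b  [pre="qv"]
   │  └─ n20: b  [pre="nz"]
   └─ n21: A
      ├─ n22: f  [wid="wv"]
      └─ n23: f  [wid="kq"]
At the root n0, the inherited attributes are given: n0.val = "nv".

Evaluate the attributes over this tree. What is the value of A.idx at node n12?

true

1. n0.val = "nv"  [given at root]
2. n2.val = 23  [terminal]
3. n4.wid = -3  [terminal]
4. n5.wid = 3  [terminal]
5. n6.pre = "xr"  [terminal]
6. n3.lim = 30  [e₁.wid * -1 + 33]
7. n3.live = -1  [e₀.wid + 2]
8. n3.pre = 8  [e₁.wid + 5]
9. n1.tag = 15  [B.pre + 7]
10. n1.acc = "ku"  ["ku"]
11. n1.pre = 8  [h.val + B.lim - 45]
12. n1.mk = 12  [B.lim + B.pre - 26]
13. n7.idx = false  [C.mk > 12]
14. n7.lab = false  [C.mk > 12]
15. n8.idx = true  [A₀.idx == false]
16. n8.lab = false  [A₀.idx == true]
17. n9.wid = "xm"  [terminal]
18. n10.pre = "zr"  [terminal]
19. n11.val = 24  [terminal]
20. n8.hot = true  [true]
21. n7.hot = true  [A₀.idx == false]
22. n12.idx = true  [C.pre > 7]
23. n12.lab = false  [C.mk > 12]
24. n13.val = "uz"  ["uz"]
25. n14.val = 14  [terminal]
26. n15.wid = "vw"  [terminal]
27. n16.wid = "yz"  [terminal]
28. n13.fin = 25  [h.val * -1 + 39]
29. n18.val = 7  [terminal]
30. n19.pre = "qv"  [terminal]
31. n20.pre = "nz"  [terminal]
32. n17.lim = 9  [9]
33. n17.live = 5  [h.val - 2]
34. n17.pre = 26  [26]
35. n21.idx = true  [B.lim > 8]
36. n21.lab = false  [A₀.lab == true]
37. n22.wid = "wv"  [terminal]
38. n23.wid = "kq"  [terminal]
39. n21.hot = false  [A.lab == true]
40. n12.hot = false  [false]
41. n0.fin = 11  [C.pre + 3]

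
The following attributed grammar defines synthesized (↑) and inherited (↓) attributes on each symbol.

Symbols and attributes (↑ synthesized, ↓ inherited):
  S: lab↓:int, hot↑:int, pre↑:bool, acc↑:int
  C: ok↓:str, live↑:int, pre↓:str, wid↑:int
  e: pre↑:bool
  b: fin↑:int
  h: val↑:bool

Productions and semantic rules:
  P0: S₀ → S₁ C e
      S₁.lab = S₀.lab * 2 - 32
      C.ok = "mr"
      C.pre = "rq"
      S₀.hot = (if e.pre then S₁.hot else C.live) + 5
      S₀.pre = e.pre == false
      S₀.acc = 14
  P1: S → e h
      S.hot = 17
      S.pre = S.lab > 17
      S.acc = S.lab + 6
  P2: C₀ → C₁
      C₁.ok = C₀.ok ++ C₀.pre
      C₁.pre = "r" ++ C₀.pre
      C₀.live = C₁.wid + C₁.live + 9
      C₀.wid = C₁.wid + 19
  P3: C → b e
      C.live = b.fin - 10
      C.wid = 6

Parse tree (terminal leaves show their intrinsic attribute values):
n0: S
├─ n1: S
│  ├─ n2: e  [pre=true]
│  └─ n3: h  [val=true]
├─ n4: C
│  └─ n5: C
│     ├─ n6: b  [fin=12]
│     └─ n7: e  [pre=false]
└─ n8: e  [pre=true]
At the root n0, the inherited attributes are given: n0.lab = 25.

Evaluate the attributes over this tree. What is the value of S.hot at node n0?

22

1. n0.lab = 25  [given at root]
2. n1.lab = 18  [S₀.lab * 2 - 32]
3. n2.pre = true  [terminal]
4. n3.val = true  [terminal]
5. n1.hot = 17  [17]
6. n1.pre = true  [S.lab > 17]
7. n1.acc = 24  [S.lab + 6]
8. n4.ok = "mr"  ["mr"]
9. n4.pre = "rq"  ["rq"]
10. n5.ok = "mrrq"  [C₀.ok ++ C₀.pre]
11. n5.pre = "rrq"  ["r" ++ C₀.pre]
12. n6.fin = 12  [terminal]
13. n7.pre = false  [terminal]
14. n5.live = 2  [b.fin - 10]
15. n5.wid = 6  [6]
16. n4.live = 17  [C₁.wid + C₁.live + 9]
17. n4.wid = 25  [C₁.wid + 19]
18. n8.pre = true  [terminal]
19. n0.hot = 22  [(if e.pre then S₁.hot else C.live) + 5]
20. n0.pre = false  [e.pre == false]
21. n0.acc = 14  [14]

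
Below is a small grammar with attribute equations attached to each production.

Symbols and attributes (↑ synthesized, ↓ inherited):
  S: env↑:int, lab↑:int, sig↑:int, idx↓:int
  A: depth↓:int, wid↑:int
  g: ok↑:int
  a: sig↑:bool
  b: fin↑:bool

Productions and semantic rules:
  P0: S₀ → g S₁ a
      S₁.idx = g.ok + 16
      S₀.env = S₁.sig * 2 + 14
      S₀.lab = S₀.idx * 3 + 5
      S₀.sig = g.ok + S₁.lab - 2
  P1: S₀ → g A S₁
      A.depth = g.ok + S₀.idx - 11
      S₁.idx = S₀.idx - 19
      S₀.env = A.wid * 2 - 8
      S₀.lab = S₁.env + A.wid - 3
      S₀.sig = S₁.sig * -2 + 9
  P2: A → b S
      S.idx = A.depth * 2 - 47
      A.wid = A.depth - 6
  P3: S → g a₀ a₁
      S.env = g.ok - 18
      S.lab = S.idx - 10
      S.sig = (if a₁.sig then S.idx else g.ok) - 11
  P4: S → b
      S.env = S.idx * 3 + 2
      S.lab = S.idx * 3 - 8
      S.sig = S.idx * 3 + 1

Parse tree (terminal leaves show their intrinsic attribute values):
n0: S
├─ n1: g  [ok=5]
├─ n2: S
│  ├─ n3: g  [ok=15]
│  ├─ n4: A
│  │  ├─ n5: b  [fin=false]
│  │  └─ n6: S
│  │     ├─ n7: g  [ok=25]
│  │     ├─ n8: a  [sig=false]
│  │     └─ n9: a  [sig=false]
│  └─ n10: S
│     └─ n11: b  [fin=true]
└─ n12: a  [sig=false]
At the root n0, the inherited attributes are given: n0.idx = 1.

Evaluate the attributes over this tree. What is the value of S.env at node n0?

1. n0.idx = 1  [given at root]
2. n1.ok = 5  [terminal]
3. n2.idx = 21  [g.ok + 16]
4. n3.ok = 15  [terminal]
5. n4.depth = 25  [g.ok + S₀.idx - 11]
6. n5.fin = false  [terminal]
7. n6.idx = 3  [A.depth * 2 - 47]
8. n7.ok = 25  [terminal]
9. n8.sig = false  [terminal]
10. n9.sig = false  [terminal]
11. n6.env = 7  [g.ok - 18]
12. n6.lab = -7  [S.idx - 10]
13. n6.sig = 14  [(if a₁.sig then S.idx else g.ok) - 11]
14. n4.wid = 19  [A.depth - 6]
15. n10.idx = 2  [S₀.idx - 19]
16. n11.fin = true  [terminal]
17. n10.env = 8  [S.idx * 3 + 2]
18. n10.lab = -2  [S.idx * 3 - 8]
19. n10.sig = 7  [S.idx * 3 + 1]
20. n2.env = 30  [A.wid * 2 - 8]
21. n2.lab = 24  [S₁.env + A.wid - 3]
22. n2.sig = -5  [S₁.sig * -2 + 9]
23. n12.sig = false  [terminal]
24. n0.env = 4  [S₁.sig * 2 + 14]
25. n0.lab = 8  [S₀.idx * 3 + 5]
26. n0.sig = 27  [g.ok + S₁.lab - 2]

4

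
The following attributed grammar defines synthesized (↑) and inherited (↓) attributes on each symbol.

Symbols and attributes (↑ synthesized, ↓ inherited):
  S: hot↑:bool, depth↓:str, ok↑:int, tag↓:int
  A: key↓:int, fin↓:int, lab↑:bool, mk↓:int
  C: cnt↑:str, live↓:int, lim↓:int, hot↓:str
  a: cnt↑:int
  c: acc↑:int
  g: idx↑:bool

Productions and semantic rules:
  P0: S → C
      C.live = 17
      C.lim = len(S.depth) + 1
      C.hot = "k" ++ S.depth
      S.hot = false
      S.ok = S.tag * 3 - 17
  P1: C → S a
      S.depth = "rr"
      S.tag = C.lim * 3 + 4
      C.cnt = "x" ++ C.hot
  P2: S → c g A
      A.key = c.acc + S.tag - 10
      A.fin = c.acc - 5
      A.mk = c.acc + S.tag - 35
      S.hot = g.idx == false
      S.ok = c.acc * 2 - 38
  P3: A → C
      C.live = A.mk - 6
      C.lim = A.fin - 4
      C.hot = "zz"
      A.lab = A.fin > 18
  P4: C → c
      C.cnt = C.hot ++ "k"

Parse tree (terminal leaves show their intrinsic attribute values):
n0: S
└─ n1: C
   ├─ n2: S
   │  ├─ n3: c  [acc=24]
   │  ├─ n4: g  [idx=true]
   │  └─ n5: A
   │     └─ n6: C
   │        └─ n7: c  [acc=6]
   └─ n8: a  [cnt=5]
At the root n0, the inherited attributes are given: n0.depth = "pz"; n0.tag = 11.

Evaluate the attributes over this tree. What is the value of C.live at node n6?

-4

1. n0.depth = "pz"  [given at root]
2. n0.tag = 11  [given at root]
3. n1.live = 17  [17]
4. n1.lim = 3  [len(S.depth) + 1]
5. n1.hot = "kpz"  ["k" ++ S.depth]
6. n2.depth = "rr"  ["rr"]
7. n2.tag = 13  [C.lim * 3 + 4]
8. n3.acc = 24  [terminal]
9. n4.idx = true  [terminal]
10. n5.key = 27  [c.acc + S.tag - 10]
11. n5.fin = 19  [c.acc - 5]
12. n5.mk = 2  [c.acc + S.tag - 35]
13. n6.live = -4  [A.mk - 6]
14. n6.lim = 15  [A.fin - 4]
15. n6.hot = "zz"  ["zz"]
16. n7.acc = 6  [terminal]
17. n6.cnt = "zzk"  [C.hot ++ "k"]
18. n5.lab = true  [A.fin > 18]
19. n2.hot = false  [g.idx == false]
20. n2.ok = 10  [c.acc * 2 - 38]
21. n8.cnt = 5  [terminal]
22. n1.cnt = "xkpz"  ["x" ++ C.hot]
23. n0.hot = false  [false]
24. n0.ok = 16  [S.tag * 3 - 17]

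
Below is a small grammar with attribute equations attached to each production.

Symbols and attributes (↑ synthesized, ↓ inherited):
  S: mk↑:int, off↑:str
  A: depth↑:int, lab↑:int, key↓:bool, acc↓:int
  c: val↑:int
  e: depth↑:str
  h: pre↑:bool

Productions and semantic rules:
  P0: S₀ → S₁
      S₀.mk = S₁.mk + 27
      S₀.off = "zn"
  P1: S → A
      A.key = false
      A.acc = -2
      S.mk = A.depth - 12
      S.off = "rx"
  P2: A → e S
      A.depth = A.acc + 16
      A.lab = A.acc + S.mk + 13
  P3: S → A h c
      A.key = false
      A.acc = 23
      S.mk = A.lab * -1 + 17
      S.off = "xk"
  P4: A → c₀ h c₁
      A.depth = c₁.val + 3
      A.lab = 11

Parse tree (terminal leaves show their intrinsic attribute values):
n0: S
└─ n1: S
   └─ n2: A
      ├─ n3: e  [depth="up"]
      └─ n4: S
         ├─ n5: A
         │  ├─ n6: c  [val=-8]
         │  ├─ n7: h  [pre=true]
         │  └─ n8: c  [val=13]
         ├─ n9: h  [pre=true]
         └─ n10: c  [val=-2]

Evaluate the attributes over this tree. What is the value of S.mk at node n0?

1. n2.key = false  [false]
2. n2.acc = -2  [-2]
3. n3.depth = "up"  [terminal]
4. n5.key = false  [false]
5. n5.acc = 23  [23]
6. n6.val = -8  [terminal]
7. n7.pre = true  [terminal]
8. n8.val = 13  [terminal]
9. n5.depth = 16  [c₁.val + 3]
10. n5.lab = 11  [11]
11. n9.pre = true  [terminal]
12. n10.val = -2  [terminal]
13. n4.mk = 6  [A.lab * -1 + 17]
14. n4.off = "xk"  ["xk"]
15. n2.depth = 14  [A.acc + 16]
16. n2.lab = 17  [A.acc + S.mk + 13]
17. n1.mk = 2  [A.depth - 12]
18. n1.off = "rx"  ["rx"]
19. n0.mk = 29  [S₁.mk + 27]
20. n0.off = "zn"  ["zn"]

29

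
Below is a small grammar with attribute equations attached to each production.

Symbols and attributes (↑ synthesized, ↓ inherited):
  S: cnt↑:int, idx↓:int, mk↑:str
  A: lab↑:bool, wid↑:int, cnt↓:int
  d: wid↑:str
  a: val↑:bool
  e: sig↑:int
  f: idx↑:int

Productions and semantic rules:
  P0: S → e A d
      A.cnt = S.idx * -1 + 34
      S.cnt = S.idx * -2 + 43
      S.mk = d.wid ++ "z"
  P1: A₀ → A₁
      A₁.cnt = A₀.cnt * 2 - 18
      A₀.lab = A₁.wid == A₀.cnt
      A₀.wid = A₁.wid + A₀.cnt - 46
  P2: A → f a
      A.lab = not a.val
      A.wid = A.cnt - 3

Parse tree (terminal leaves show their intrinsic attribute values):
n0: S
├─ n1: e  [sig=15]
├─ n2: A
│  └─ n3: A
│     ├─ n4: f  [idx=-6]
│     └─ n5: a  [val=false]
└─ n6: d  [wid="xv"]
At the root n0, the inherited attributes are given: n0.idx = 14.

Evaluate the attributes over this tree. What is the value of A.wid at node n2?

-7

1. n0.idx = 14  [given at root]
2. n1.sig = 15  [terminal]
3. n2.cnt = 20  [S.idx * -1 + 34]
4. n3.cnt = 22  [A₀.cnt * 2 - 18]
5. n4.idx = -6  [terminal]
6. n5.val = false  [terminal]
7. n3.lab = true  [not a.val]
8. n3.wid = 19  [A.cnt - 3]
9. n2.lab = false  [A₁.wid == A₀.cnt]
10. n2.wid = -7  [A₁.wid + A₀.cnt - 46]
11. n6.wid = "xv"  [terminal]
12. n0.cnt = 15  [S.idx * -2 + 43]
13. n0.mk = "xvz"  [d.wid ++ "z"]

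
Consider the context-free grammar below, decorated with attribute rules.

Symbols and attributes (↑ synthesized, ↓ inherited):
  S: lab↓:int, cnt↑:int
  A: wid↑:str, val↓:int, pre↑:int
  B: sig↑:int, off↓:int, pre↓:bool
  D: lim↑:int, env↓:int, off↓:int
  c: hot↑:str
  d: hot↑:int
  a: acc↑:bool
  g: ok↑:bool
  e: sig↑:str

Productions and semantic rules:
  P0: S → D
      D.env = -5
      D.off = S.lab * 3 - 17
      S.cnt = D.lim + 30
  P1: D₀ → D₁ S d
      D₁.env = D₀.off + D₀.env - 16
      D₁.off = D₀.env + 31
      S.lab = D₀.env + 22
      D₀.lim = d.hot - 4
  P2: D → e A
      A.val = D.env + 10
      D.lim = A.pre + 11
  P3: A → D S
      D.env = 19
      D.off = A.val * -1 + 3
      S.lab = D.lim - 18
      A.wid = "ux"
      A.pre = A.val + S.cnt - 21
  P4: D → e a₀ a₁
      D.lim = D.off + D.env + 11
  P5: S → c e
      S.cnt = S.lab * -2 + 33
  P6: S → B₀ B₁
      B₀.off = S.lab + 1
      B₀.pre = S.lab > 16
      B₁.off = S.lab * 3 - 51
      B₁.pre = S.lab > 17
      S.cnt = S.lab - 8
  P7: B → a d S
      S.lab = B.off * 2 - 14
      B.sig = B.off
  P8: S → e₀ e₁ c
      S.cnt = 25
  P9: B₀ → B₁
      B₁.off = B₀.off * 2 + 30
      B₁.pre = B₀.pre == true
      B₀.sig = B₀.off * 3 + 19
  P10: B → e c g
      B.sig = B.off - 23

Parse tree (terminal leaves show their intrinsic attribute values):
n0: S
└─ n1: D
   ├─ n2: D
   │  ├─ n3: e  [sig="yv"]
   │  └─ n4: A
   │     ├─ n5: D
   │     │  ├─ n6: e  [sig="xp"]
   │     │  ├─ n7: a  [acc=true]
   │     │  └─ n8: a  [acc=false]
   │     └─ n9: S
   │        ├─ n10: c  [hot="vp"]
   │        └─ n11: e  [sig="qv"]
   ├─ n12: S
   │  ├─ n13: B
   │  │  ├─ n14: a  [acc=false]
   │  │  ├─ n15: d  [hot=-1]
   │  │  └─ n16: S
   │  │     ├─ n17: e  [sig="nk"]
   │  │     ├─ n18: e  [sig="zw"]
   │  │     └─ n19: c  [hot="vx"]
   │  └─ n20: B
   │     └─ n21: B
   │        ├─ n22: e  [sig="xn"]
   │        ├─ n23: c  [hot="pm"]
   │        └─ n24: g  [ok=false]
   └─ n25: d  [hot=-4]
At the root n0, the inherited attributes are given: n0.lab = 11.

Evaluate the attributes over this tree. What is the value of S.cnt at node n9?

1. n0.lab = 11  [given at root]
2. n1.env = -5  [-5]
3. n1.off = 16  [S.lab * 3 - 17]
4. n2.env = -5  [D₀.off + D₀.env - 16]
5. n2.off = 26  [D₀.env + 31]
6. n3.sig = "yv"  [terminal]
7. n4.val = 5  [D.env + 10]
8. n5.env = 19  [19]
9. n5.off = -2  [A.val * -1 + 3]
10. n6.sig = "xp"  [terminal]
11. n7.acc = true  [terminal]
12. n8.acc = false  [terminal]
13. n5.lim = 28  [D.off + D.env + 11]
14. n9.lab = 10  [D.lim - 18]
15. n10.hot = "vp"  [terminal]
16. n11.sig = "qv"  [terminal]
17. n9.cnt = 13  [S.lab * -2 + 33]
18. n4.wid = "ux"  ["ux"]
19. n4.pre = -3  [A.val + S.cnt - 21]
20. n2.lim = 8  [A.pre + 11]
21. n12.lab = 17  [D₀.env + 22]
22. n13.off = 18  [S.lab + 1]
23. n13.pre = true  [S.lab > 16]
24. n14.acc = false  [terminal]
25. n15.hot = -1  [terminal]
26. n16.lab = 22  [B.off * 2 - 14]
27. n17.sig = "nk"  [terminal]
28. n18.sig = "zw"  [terminal]
29. n19.hot = "vx"  [terminal]
30. n16.cnt = 25  [25]
31. n13.sig = 18  [B.off]
32. n20.off = 0  [S.lab * 3 - 51]
33. n20.pre = false  [S.lab > 17]
34. n21.off = 30  [B₀.off * 2 + 30]
35. n21.pre = false  [B₀.pre == true]
36. n22.sig = "xn"  [terminal]
37. n23.hot = "pm"  [terminal]
38. n24.ok = false  [terminal]
39. n21.sig = 7  [B.off - 23]
40. n20.sig = 19  [B₀.off * 3 + 19]
41. n12.cnt = 9  [S.lab - 8]
42. n25.hot = -4  [terminal]
43. n1.lim = -8  [d.hot - 4]
44. n0.cnt = 22  [D.lim + 30]

13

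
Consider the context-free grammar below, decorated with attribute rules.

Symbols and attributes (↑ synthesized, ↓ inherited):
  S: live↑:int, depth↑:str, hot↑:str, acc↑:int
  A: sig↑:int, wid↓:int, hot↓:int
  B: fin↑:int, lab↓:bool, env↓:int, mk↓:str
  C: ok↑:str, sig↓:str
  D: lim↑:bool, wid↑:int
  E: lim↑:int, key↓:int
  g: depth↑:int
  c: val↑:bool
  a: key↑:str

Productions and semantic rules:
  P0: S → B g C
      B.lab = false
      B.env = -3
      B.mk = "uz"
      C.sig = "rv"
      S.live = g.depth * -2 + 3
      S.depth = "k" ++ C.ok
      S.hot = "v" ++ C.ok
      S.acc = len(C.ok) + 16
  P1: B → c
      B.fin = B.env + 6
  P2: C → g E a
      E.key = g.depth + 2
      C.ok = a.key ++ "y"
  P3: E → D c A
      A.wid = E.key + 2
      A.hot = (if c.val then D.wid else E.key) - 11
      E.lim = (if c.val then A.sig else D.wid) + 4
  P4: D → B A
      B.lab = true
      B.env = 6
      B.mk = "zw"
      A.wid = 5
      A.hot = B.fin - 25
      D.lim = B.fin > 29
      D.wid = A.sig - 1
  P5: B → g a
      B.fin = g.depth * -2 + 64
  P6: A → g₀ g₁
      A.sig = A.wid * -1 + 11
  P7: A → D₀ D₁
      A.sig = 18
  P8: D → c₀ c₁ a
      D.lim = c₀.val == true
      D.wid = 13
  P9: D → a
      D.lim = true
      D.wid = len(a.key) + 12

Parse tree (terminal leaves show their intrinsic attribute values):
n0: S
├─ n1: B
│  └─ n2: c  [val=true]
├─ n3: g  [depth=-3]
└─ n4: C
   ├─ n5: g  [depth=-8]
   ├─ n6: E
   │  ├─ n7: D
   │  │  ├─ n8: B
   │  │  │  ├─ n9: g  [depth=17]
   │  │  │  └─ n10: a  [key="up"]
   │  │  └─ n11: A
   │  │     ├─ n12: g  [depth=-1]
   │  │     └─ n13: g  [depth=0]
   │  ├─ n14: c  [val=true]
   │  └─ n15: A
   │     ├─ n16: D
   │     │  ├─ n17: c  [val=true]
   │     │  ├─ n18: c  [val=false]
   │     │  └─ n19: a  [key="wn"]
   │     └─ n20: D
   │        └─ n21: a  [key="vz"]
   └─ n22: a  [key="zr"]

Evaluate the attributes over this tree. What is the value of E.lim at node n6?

1. n1.lab = false  [false]
2. n1.env = -3  [-3]
3. n1.mk = "uz"  ["uz"]
4. n2.val = true  [terminal]
5. n1.fin = 3  [B.env + 6]
6. n3.depth = -3  [terminal]
7. n4.sig = "rv"  ["rv"]
8. n5.depth = -8  [terminal]
9. n6.key = -6  [g.depth + 2]
10. n8.lab = true  [true]
11. n8.env = 6  [6]
12. n8.mk = "zw"  ["zw"]
13. n9.depth = 17  [terminal]
14. n10.key = "up"  [terminal]
15. n8.fin = 30  [g.depth * -2 + 64]
16. n11.wid = 5  [5]
17. n11.hot = 5  [B.fin - 25]
18. n12.depth = -1  [terminal]
19. n13.depth = 0  [terminal]
20. n11.sig = 6  [A.wid * -1 + 11]
21. n7.lim = true  [B.fin > 29]
22. n7.wid = 5  [A.sig - 1]
23. n14.val = true  [terminal]
24. n15.wid = -4  [E.key + 2]
25. n15.hot = -6  [(if c.val then D.wid else E.key) - 11]
26. n17.val = true  [terminal]
27. n18.val = false  [terminal]
28. n19.key = "wn"  [terminal]
29. n16.lim = true  [c₀.val == true]
30. n16.wid = 13  [13]
31. n21.key = "vz"  [terminal]
32. n20.lim = true  [true]
33. n20.wid = 14  [len(a.key) + 12]
34. n15.sig = 18  [18]
35. n6.lim = 22  [(if c.val then A.sig else D.wid) + 4]
36. n22.key = "zr"  [terminal]
37. n4.ok = "zry"  [a.key ++ "y"]
38. n0.live = 9  [g.depth * -2 + 3]
39. n0.depth = "kzry"  ["k" ++ C.ok]
40. n0.hot = "vzry"  ["v" ++ C.ok]
41. n0.acc = 19  [len(C.ok) + 16]

22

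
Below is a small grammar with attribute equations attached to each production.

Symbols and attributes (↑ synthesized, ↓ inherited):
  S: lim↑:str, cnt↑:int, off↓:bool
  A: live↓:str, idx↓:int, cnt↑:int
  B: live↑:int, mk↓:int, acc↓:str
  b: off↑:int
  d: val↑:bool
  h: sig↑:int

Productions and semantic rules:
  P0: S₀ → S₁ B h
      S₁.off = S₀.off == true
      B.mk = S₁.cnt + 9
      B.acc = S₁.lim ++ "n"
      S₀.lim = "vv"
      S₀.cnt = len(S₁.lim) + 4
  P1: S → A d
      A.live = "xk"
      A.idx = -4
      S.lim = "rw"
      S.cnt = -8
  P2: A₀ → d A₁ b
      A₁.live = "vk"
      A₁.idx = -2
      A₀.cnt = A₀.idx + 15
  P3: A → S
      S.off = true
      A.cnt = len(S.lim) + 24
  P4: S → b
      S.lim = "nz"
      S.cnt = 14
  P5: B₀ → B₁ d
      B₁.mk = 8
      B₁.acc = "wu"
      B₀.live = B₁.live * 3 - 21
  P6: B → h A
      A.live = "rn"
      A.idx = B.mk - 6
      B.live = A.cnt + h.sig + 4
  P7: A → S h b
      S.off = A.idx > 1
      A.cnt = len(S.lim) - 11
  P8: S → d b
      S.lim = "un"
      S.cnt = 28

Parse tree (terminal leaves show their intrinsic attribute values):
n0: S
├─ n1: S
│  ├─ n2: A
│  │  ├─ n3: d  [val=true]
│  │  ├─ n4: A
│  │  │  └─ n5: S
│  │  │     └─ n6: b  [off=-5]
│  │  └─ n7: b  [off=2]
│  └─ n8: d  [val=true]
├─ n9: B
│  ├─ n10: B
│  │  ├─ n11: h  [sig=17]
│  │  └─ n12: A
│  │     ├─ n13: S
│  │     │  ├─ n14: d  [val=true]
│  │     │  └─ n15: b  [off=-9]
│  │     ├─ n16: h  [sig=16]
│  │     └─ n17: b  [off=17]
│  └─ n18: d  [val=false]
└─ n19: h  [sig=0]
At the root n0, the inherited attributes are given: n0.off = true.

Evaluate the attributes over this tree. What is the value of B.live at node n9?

15

1. n0.off = true  [given at root]
2. n1.off = true  [S₀.off == true]
3. n2.live = "xk"  ["xk"]
4. n2.idx = -4  [-4]
5. n3.val = true  [terminal]
6. n4.live = "vk"  ["vk"]
7. n4.idx = -2  [-2]
8. n5.off = true  [true]
9. n6.off = -5  [terminal]
10. n5.lim = "nz"  ["nz"]
11. n5.cnt = 14  [14]
12. n4.cnt = 26  [len(S.lim) + 24]
13. n7.off = 2  [terminal]
14. n2.cnt = 11  [A₀.idx + 15]
15. n8.val = true  [terminal]
16. n1.lim = "rw"  ["rw"]
17. n1.cnt = -8  [-8]
18. n9.mk = 1  [S₁.cnt + 9]
19. n9.acc = "rwn"  [S₁.lim ++ "n"]
20. n10.mk = 8  [8]
21. n10.acc = "wu"  ["wu"]
22. n11.sig = 17  [terminal]
23. n12.live = "rn"  ["rn"]
24. n12.idx = 2  [B.mk - 6]
25. n13.off = true  [A.idx > 1]
26. n14.val = true  [terminal]
27. n15.off = -9  [terminal]
28. n13.lim = "un"  ["un"]
29. n13.cnt = 28  [28]
30. n16.sig = 16  [terminal]
31. n17.off = 17  [terminal]
32. n12.cnt = -9  [len(S.lim) - 11]
33. n10.live = 12  [A.cnt + h.sig + 4]
34. n18.val = false  [terminal]
35. n9.live = 15  [B₁.live * 3 - 21]
36. n19.sig = 0  [terminal]
37. n0.lim = "vv"  ["vv"]
38. n0.cnt = 6  [len(S₁.lim) + 4]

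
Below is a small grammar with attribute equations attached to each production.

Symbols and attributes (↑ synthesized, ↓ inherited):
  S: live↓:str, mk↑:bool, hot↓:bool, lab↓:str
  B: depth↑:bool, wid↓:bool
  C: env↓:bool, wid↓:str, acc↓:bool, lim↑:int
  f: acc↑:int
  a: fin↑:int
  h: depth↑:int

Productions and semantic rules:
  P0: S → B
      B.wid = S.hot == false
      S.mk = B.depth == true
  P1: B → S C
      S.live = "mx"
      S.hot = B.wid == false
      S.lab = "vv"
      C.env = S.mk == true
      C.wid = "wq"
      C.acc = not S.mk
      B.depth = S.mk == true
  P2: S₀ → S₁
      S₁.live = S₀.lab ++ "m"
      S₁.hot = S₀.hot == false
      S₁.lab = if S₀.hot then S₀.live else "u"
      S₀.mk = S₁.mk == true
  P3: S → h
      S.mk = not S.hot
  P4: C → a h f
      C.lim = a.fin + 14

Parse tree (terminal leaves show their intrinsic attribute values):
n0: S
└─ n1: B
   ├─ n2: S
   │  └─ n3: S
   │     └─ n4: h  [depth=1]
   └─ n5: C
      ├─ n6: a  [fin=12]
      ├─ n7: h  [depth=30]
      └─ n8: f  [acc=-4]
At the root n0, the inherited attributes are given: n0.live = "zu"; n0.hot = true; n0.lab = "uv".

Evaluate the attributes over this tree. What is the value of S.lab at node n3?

1. n0.live = "zu"  [given at root]
2. n0.hot = true  [given at root]
3. n0.lab = "uv"  [given at root]
4. n1.wid = false  [S.hot == false]
5. n2.live = "mx"  ["mx"]
6. n2.hot = true  [B.wid == false]
7. n2.lab = "vv"  ["vv"]
8. n3.live = "vvm"  [S₀.lab ++ "m"]
9. n3.hot = false  [S₀.hot == false]
10. n3.lab = "mx"  [if S₀.hot then S₀.live else "u"]
11. n4.depth = 1  [terminal]
12. n3.mk = true  [not S.hot]
13. n2.mk = true  [S₁.mk == true]
14. n5.env = true  [S.mk == true]
15. n5.wid = "wq"  ["wq"]
16. n5.acc = false  [not S.mk]
17. n6.fin = 12  [terminal]
18. n7.depth = 30  [terminal]
19. n8.acc = -4  [terminal]
20. n5.lim = 26  [a.fin + 14]
21. n1.depth = true  [S.mk == true]
22. n0.mk = true  [B.depth == true]

"mx"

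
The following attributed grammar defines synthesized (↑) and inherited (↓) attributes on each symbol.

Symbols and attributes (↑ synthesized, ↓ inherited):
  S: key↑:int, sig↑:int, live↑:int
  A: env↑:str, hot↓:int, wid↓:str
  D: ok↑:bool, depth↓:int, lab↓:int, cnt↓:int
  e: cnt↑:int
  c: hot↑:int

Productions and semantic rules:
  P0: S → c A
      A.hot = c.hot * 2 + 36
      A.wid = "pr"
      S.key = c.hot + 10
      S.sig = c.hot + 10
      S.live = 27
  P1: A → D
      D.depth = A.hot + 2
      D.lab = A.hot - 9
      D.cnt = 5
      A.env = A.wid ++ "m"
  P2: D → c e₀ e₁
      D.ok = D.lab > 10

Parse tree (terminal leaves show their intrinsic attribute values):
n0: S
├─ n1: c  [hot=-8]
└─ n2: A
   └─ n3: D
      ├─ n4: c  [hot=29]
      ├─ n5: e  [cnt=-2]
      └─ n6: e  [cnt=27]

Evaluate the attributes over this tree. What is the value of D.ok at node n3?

1. n1.hot = -8  [terminal]
2. n2.hot = 20  [c.hot * 2 + 36]
3. n2.wid = "pr"  ["pr"]
4. n3.depth = 22  [A.hot + 2]
5. n3.lab = 11  [A.hot - 9]
6. n3.cnt = 5  [5]
7. n4.hot = 29  [terminal]
8. n5.cnt = -2  [terminal]
9. n6.cnt = 27  [terminal]
10. n3.ok = true  [D.lab > 10]
11. n2.env = "prm"  [A.wid ++ "m"]
12. n0.key = 2  [c.hot + 10]
13. n0.sig = 2  [c.hot + 10]
14. n0.live = 27  [27]

true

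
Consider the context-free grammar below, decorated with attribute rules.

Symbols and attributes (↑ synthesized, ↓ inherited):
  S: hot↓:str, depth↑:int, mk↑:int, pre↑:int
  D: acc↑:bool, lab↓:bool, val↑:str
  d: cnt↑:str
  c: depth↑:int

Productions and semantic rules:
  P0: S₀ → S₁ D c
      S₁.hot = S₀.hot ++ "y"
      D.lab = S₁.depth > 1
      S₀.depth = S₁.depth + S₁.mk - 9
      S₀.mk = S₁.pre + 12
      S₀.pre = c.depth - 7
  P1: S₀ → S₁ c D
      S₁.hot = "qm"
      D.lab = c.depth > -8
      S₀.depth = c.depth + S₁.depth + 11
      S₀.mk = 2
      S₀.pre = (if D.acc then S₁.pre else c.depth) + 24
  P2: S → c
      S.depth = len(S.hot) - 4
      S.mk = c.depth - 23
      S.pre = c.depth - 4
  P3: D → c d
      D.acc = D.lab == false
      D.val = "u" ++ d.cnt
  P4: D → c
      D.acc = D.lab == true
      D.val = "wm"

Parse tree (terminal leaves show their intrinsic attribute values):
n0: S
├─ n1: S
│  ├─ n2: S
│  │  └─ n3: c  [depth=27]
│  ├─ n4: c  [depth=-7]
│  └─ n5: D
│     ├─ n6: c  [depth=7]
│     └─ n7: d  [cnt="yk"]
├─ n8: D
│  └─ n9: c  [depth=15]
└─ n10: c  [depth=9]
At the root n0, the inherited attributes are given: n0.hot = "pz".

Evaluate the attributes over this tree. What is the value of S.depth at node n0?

-5

1. n0.hot = "pz"  [given at root]
2. n1.hot = "pzy"  [S₀.hot ++ "y"]
3. n2.hot = "qm"  ["qm"]
4. n3.depth = 27  [terminal]
5. n2.depth = -2  [len(S.hot) - 4]
6. n2.mk = 4  [c.depth - 23]
7. n2.pre = 23  [c.depth - 4]
8. n4.depth = -7  [terminal]
9. n5.lab = true  [c.depth > -8]
10. n6.depth = 7  [terminal]
11. n7.cnt = "yk"  [terminal]
12. n5.acc = false  [D.lab == false]
13. n5.val = "uyk"  ["u" ++ d.cnt]
14. n1.depth = 2  [c.depth + S₁.depth + 11]
15. n1.mk = 2  [2]
16. n1.pre = 17  [(if D.acc then S₁.pre else c.depth) + 24]
17. n8.lab = true  [S₁.depth > 1]
18. n9.depth = 15  [terminal]
19. n8.acc = true  [D.lab == true]
20. n8.val = "wm"  ["wm"]
21. n10.depth = 9  [terminal]
22. n0.depth = -5  [S₁.depth + S₁.mk - 9]
23. n0.mk = 29  [S₁.pre + 12]
24. n0.pre = 2  [c.depth - 7]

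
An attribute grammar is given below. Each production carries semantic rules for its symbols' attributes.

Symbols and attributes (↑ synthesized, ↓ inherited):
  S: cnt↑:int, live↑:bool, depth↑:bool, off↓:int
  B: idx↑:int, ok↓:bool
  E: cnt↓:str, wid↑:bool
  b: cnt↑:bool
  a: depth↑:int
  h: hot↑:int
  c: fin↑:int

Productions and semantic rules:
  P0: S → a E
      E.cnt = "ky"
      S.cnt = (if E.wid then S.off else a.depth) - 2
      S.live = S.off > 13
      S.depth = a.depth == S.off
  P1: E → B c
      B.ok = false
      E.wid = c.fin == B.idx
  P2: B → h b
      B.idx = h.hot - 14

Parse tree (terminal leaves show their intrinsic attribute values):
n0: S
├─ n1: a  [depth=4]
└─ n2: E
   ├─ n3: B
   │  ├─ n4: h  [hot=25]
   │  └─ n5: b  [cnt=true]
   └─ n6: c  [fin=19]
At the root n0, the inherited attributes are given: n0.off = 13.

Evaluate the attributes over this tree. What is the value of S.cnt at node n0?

2

1. n0.off = 13  [given at root]
2. n1.depth = 4  [terminal]
3. n2.cnt = "ky"  ["ky"]
4. n3.ok = false  [false]
5. n4.hot = 25  [terminal]
6. n5.cnt = true  [terminal]
7. n3.idx = 11  [h.hot - 14]
8. n6.fin = 19  [terminal]
9. n2.wid = false  [c.fin == B.idx]
10. n0.cnt = 2  [(if E.wid then S.off else a.depth) - 2]
11. n0.live = false  [S.off > 13]
12. n0.depth = false  [a.depth == S.off]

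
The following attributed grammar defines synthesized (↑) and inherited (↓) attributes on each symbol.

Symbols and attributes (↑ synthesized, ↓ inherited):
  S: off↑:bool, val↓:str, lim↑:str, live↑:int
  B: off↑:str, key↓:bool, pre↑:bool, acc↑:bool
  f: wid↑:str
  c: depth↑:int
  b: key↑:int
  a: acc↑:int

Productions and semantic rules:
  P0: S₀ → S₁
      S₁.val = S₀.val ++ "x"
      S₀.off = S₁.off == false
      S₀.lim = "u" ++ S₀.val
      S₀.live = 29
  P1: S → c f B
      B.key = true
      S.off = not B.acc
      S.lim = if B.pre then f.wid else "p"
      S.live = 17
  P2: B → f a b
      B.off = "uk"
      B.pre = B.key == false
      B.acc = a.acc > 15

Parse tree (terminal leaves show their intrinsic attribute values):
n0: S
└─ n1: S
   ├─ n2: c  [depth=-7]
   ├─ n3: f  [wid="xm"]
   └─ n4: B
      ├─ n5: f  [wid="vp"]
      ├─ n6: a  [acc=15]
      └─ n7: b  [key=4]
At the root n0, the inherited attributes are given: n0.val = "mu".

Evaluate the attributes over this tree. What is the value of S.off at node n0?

false

1. n0.val = "mu"  [given at root]
2. n1.val = "mux"  [S₀.val ++ "x"]
3. n2.depth = -7  [terminal]
4. n3.wid = "xm"  [terminal]
5. n4.key = true  [true]
6. n5.wid = "vp"  [terminal]
7. n6.acc = 15  [terminal]
8. n7.key = 4  [terminal]
9. n4.off = "uk"  ["uk"]
10. n4.pre = false  [B.key == false]
11. n4.acc = false  [a.acc > 15]
12. n1.off = true  [not B.acc]
13. n1.lim = "p"  [if B.pre then f.wid else "p"]
14. n1.live = 17  [17]
15. n0.off = false  [S₁.off == false]
16. n0.lim = "umu"  ["u" ++ S₀.val]
17. n0.live = 29  [29]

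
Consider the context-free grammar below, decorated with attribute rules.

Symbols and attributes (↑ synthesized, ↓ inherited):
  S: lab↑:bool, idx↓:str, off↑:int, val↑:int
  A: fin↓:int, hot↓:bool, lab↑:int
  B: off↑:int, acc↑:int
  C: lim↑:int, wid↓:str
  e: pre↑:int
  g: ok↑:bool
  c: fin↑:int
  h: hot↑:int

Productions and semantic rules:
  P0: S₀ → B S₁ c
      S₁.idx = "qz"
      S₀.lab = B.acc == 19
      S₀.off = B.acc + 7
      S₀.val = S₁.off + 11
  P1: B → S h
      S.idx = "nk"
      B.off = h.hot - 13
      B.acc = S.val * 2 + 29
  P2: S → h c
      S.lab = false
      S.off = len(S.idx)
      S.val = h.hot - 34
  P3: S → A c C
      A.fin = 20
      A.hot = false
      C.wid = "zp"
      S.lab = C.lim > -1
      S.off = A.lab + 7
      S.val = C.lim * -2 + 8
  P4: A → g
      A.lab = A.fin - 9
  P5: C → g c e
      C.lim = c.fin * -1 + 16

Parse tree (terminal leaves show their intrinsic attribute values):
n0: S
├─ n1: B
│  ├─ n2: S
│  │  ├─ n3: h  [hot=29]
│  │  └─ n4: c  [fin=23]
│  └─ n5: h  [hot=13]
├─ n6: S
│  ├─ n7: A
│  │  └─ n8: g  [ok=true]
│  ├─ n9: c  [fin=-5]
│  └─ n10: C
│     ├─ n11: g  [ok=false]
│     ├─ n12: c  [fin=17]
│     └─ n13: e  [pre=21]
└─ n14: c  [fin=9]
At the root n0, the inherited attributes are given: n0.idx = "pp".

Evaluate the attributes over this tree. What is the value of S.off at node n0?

1. n0.idx = "pp"  [given at root]
2. n2.idx = "nk"  ["nk"]
3. n3.hot = 29  [terminal]
4. n4.fin = 23  [terminal]
5. n2.lab = false  [false]
6. n2.off = 2  [len(S.idx)]
7. n2.val = -5  [h.hot - 34]
8. n5.hot = 13  [terminal]
9. n1.off = 0  [h.hot - 13]
10. n1.acc = 19  [S.val * 2 + 29]
11. n6.idx = "qz"  ["qz"]
12. n7.fin = 20  [20]
13. n7.hot = false  [false]
14. n8.ok = true  [terminal]
15. n7.lab = 11  [A.fin - 9]
16. n9.fin = -5  [terminal]
17. n10.wid = "zp"  ["zp"]
18. n11.ok = false  [terminal]
19. n12.fin = 17  [terminal]
20. n13.pre = 21  [terminal]
21. n10.lim = -1  [c.fin * -1 + 16]
22. n6.lab = false  [C.lim > -1]
23. n6.off = 18  [A.lab + 7]
24. n6.val = 10  [C.lim * -2 + 8]
25. n14.fin = 9  [terminal]
26. n0.lab = true  [B.acc == 19]
27. n0.off = 26  [B.acc + 7]
28. n0.val = 29  [S₁.off + 11]

26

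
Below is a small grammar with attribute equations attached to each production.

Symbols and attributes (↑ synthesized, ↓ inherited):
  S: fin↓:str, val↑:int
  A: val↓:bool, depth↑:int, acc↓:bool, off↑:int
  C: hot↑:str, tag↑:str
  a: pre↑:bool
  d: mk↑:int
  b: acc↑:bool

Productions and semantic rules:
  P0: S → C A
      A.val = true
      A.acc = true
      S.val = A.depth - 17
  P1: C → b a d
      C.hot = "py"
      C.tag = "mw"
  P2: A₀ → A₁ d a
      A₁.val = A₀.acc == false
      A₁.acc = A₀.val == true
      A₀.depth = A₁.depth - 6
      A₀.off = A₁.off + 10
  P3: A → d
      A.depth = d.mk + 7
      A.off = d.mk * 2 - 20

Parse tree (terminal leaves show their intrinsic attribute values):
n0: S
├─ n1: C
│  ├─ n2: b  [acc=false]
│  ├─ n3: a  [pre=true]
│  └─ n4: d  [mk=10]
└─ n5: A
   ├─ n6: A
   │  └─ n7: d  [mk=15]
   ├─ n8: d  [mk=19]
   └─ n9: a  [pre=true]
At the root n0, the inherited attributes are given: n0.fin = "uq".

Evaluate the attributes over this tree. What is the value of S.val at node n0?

-1

1. n0.fin = "uq"  [given at root]
2. n2.acc = false  [terminal]
3. n3.pre = true  [terminal]
4. n4.mk = 10  [terminal]
5. n1.hot = "py"  ["py"]
6. n1.tag = "mw"  ["mw"]
7. n5.val = true  [true]
8. n5.acc = true  [true]
9. n6.val = false  [A₀.acc == false]
10. n6.acc = true  [A₀.val == true]
11. n7.mk = 15  [terminal]
12. n6.depth = 22  [d.mk + 7]
13. n6.off = 10  [d.mk * 2 - 20]
14. n8.mk = 19  [terminal]
15. n9.pre = true  [terminal]
16. n5.depth = 16  [A₁.depth - 6]
17. n5.off = 20  [A₁.off + 10]
18. n0.val = -1  [A.depth - 17]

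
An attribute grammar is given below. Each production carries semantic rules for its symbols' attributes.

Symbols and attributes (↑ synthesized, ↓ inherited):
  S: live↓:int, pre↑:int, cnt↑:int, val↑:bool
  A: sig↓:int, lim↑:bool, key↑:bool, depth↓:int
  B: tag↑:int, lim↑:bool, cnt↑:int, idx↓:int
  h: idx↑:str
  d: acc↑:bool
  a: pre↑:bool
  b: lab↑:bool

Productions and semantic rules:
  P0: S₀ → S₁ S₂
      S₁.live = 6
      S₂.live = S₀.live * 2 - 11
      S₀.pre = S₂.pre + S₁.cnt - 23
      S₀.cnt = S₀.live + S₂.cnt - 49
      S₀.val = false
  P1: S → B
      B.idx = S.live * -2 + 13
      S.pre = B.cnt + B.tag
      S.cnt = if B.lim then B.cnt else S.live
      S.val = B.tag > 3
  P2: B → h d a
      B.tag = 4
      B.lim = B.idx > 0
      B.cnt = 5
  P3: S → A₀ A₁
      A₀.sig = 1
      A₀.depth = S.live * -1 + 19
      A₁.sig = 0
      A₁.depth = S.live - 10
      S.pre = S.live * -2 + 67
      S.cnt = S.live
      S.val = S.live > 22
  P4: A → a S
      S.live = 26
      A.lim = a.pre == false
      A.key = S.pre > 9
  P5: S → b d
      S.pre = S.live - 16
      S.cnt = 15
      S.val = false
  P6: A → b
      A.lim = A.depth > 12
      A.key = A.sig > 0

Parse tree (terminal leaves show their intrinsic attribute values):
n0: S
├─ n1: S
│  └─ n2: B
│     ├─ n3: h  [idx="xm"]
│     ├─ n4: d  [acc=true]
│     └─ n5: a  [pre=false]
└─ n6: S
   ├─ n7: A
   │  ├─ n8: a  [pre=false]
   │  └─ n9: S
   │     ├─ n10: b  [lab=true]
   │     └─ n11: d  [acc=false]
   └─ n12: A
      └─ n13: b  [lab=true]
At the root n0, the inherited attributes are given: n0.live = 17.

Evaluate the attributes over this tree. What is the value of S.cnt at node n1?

1. n0.live = 17  [given at root]
2. n1.live = 6  [6]
3. n2.idx = 1  [S.live * -2 + 13]
4. n3.idx = "xm"  [terminal]
5. n4.acc = true  [terminal]
6. n5.pre = false  [terminal]
7. n2.tag = 4  [4]
8. n2.lim = true  [B.idx > 0]
9. n2.cnt = 5  [5]
10. n1.pre = 9  [B.cnt + B.tag]
11. n1.cnt = 5  [if B.lim then B.cnt else S.live]
12. n1.val = true  [B.tag > 3]
13. n6.live = 23  [S₀.live * 2 - 11]
14. n7.sig = 1  [1]
15. n7.depth = -4  [S.live * -1 + 19]
16. n8.pre = false  [terminal]
17. n9.live = 26  [26]
18. n10.lab = true  [terminal]
19. n11.acc = false  [terminal]
20. n9.pre = 10  [S.live - 16]
21. n9.cnt = 15  [15]
22. n9.val = false  [false]
23. n7.lim = true  [a.pre == false]
24. n7.key = true  [S.pre > 9]
25. n12.sig = 0  [0]
26. n12.depth = 13  [S.live - 10]
27. n13.lab = true  [terminal]
28. n12.lim = true  [A.depth > 12]
29. n12.key = false  [A.sig > 0]
30. n6.pre = 21  [S.live * -2 + 67]
31. n6.cnt = 23  [S.live]
32. n6.val = true  [S.live > 22]
33. n0.pre = 3  [S₂.pre + S₁.cnt - 23]
34. n0.cnt = -9  [S₀.live + S₂.cnt - 49]
35. n0.val = false  [false]

5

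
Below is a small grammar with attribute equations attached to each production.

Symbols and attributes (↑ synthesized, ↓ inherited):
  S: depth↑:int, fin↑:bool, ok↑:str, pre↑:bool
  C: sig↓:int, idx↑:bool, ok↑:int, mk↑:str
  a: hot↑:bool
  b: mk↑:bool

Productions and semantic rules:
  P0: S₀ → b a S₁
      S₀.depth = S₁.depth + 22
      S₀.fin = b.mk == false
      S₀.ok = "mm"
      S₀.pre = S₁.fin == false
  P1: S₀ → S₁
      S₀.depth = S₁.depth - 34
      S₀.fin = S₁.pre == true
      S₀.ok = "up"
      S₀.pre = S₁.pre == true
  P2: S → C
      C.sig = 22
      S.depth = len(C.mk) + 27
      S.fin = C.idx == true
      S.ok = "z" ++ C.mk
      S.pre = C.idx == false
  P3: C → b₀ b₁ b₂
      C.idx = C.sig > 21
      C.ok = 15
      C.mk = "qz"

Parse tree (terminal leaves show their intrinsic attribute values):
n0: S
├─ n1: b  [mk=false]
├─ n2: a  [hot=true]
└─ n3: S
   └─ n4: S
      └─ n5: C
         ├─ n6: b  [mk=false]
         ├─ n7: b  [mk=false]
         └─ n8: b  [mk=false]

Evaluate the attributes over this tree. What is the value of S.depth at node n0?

1. n1.mk = false  [terminal]
2. n2.hot = true  [terminal]
3. n5.sig = 22  [22]
4. n6.mk = false  [terminal]
5. n7.mk = false  [terminal]
6. n8.mk = false  [terminal]
7. n5.idx = true  [C.sig > 21]
8. n5.ok = 15  [15]
9. n5.mk = "qz"  ["qz"]
10. n4.depth = 29  [len(C.mk) + 27]
11. n4.fin = true  [C.idx == true]
12. n4.ok = "zqz"  ["z" ++ C.mk]
13. n4.pre = false  [C.idx == false]
14. n3.depth = -5  [S₁.depth - 34]
15. n3.fin = false  [S₁.pre == true]
16. n3.ok = "up"  ["up"]
17. n3.pre = false  [S₁.pre == true]
18. n0.depth = 17  [S₁.depth + 22]
19. n0.fin = true  [b.mk == false]
20. n0.ok = "mm"  ["mm"]
21. n0.pre = true  [S₁.fin == false]

17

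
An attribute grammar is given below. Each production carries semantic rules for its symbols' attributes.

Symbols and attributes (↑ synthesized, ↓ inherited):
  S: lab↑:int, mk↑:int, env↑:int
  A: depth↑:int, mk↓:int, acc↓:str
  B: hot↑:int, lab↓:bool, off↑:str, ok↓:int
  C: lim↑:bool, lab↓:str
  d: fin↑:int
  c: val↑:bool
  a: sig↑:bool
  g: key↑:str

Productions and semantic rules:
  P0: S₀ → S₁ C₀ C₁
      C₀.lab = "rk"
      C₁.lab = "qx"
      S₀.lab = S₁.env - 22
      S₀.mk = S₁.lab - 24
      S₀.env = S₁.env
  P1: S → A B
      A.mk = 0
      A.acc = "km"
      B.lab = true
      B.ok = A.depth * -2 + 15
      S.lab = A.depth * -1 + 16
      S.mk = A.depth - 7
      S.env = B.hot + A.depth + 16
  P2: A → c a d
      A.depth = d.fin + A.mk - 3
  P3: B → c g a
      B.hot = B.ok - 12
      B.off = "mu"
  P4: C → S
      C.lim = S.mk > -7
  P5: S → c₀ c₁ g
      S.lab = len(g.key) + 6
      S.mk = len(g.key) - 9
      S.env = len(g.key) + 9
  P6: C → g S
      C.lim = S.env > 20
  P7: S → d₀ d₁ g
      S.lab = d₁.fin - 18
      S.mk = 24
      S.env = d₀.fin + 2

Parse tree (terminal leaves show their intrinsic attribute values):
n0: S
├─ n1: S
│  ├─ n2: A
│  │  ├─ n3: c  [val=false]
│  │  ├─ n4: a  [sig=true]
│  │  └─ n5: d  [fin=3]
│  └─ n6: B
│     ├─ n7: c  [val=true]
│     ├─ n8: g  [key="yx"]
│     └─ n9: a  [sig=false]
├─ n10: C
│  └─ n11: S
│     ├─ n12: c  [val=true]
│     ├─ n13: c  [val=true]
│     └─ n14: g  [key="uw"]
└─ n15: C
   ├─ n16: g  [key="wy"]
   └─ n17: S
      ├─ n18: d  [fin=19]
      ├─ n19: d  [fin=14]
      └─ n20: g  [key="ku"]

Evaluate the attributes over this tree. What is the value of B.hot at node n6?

1. n2.mk = 0  [0]
2. n2.acc = "km"  ["km"]
3. n3.val = false  [terminal]
4. n4.sig = true  [terminal]
5. n5.fin = 3  [terminal]
6. n2.depth = 0  [d.fin + A.mk - 3]
7. n6.lab = true  [true]
8. n6.ok = 15  [A.depth * -2 + 15]
9. n7.val = true  [terminal]
10. n8.key = "yx"  [terminal]
11. n9.sig = false  [terminal]
12. n6.hot = 3  [B.ok - 12]
13. n6.off = "mu"  ["mu"]
14. n1.lab = 16  [A.depth * -1 + 16]
15. n1.mk = -7  [A.depth - 7]
16. n1.env = 19  [B.hot + A.depth + 16]
17. n10.lab = "rk"  ["rk"]
18. n12.val = true  [terminal]
19. n13.val = true  [terminal]
20. n14.key = "uw"  [terminal]
21. n11.lab = 8  [len(g.key) + 6]
22. n11.mk = -7  [len(g.key) - 9]
23. n11.env = 11  [len(g.key) + 9]
24. n10.lim = false  [S.mk > -7]
25. n15.lab = "qx"  ["qx"]
26. n16.key = "wy"  [terminal]
27. n18.fin = 19  [terminal]
28. n19.fin = 14  [terminal]
29. n20.key = "ku"  [terminal]
30. n17.lab = -4  [d₁.fin - 18]
31. n17.mk = 24  [24]
32. n17.env = 21  [d₀.fin + 2]
33. n15.lim = true  [S.env > 20]
34. n0.lab = -3  [S₁.env - 22]
35. n0.mk = -8  [S₁.lab - 24]
36. n0.env = 19  [S₁.env]

3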